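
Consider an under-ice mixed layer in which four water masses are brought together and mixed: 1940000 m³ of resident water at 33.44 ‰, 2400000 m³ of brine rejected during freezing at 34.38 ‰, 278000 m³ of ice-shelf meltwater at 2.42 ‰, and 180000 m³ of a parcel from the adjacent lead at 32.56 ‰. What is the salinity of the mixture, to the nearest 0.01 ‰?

32.08 ‰

Total salt / total volume:
salt = 1,940,000×33.44 + 2,400,000×34.38 + 278,000×2.42 + 180,000×32.56 = 64,873,600 + 82,512,000 + 672,760 + 5,860,800 = 153,919,160
volume = 1,940,000 + 2,400,000 + 278,000 + 180,000 = 4,798,000 m³
S = 153,919,160 / 4,798,000 = 32.0799 ‰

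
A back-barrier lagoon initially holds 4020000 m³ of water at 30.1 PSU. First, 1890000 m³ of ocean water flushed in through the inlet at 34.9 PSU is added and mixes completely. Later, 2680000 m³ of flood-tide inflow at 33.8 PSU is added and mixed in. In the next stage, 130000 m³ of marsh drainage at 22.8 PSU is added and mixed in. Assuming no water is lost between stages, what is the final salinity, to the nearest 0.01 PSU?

Total salt / total volume:
Initial salt = 4,020,000×30.1 = 121,002,000
After stage 1: salt = 121,002,000 + 1,890,000×34.9 = 186,963,000; volume = 5,910,000 m³; S = 31.635 PSU
After stage 2: salt = 186,963,000 + 2,680,000×33.8 = 277,547,000; volume = 8,590,000 m³; S = 32.31 PSU
After stage 3: salt = 277,547,000 + 130,000×22.8 = 280,511,000; volume = 8,720,000 m³
S = 280,511,000 / 8,720,000 = 32.1687 PSU

32.17 PSU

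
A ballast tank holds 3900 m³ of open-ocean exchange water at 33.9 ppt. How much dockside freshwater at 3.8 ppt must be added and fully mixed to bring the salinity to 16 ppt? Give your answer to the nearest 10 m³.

Salt balance: 3,900×33.9 + V×3.8 = (3,900+V)×16
132,210 + 3.8V = 62,400 + 16V
69,810 = 12.2V
V = 5,722.13 m³

5720 m³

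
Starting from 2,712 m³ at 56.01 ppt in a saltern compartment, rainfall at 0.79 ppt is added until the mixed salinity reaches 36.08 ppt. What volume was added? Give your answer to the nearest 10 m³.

1530 m³

Salt balance: 2,712×56.01 + V×0.79 = (2,712+V)×36.08
151,899.12 + 0.79V = 97,848.96 + 36.08V
54,050.16 = 35.29V
V = 1,531.6 m³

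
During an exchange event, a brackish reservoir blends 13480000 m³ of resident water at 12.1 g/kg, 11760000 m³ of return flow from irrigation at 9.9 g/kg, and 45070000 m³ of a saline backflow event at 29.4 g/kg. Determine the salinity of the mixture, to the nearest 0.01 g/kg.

Total salt / total volume:
salt = 13,480,000×12.1 + 11,760,000×9.9 + 45,070,000×29.4 = 163,108,000 + 116,424,000 + 1,325,058,000 = 1,604,590,000
volume = 13,480,000 + 11,760,000 + 45,070,000 = 70,310,000 m³
S = 1,604,590,000 / 70,310,000 = 22.8216 g/kg

22.82 g/kg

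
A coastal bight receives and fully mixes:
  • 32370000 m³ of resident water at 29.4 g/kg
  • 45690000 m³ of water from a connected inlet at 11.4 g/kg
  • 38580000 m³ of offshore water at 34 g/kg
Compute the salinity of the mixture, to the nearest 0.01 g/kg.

23.87 g/kg

Total salt / total volume:
salt = 32,370,000×29.4 + 45,690,000×11.4 + 38,580,000×34 = 951,678,000 + 520,866,000 + 1,311,720,000 = 2,784,264,000
volume = 32,370,000 + 45,690,000 + 38,580,000 = 116,640,000 m³
S = 2,784,264,000 / 116,640,000 = 23.8706 g/kg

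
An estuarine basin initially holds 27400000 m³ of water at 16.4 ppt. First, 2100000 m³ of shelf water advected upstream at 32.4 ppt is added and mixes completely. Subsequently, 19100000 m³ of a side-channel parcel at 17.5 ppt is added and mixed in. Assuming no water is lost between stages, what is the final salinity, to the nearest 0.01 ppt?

Total salt / total volume:
Initial salt = 27,400,000×16.4 = 449,360,000
After stage 1: salt = 449,360,000 + 2,100,000×32.4 = 517,400,000; volume = 29,500,000 m³; S = 17.539 ppt
After stage 2: salt = 517,400,000 + 19,100,000×17.5 = 851,650,000; volume = 48,600,000 m³
S = 851,650,000 / 48,600,000 = 17.5237 ppt

17.52 ppt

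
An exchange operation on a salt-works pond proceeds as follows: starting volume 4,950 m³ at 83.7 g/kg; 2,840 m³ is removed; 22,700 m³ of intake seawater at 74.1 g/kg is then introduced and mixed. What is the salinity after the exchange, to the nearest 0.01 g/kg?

74.92 g/kg

Remaining after removal: 2,110 m³ at 83.7 g/kg (salt = 176,607)
After addition: salt = 176,607 + 22,700×74.1 = 1,858,677; volume = 24,810 m³
S = 1,858,677 / 24,810 = 74.9164 g/kg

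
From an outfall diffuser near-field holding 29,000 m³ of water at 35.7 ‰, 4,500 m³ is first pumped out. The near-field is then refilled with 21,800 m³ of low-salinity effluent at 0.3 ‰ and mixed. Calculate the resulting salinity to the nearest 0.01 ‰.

Remaining after removal: 24,500 m³ at 35.7 ‰ (salt = 874,650)
After addition: salt = 874,650 + 21,800×0.3 = 881,190; volume = 46,300 m³
S = 881,190 / 46,300 = 19.0322 ‰

19.03 ‰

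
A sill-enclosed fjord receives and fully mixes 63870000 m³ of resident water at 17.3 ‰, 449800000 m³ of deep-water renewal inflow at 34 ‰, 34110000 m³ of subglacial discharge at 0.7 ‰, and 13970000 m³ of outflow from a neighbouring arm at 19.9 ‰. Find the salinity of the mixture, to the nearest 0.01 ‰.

29.73 ‰

By conservation of dissolved salt,
salt = 63,870,000×17.3 + 449,800,000×34 + 34,110,000×0.7 + 13,970,000×19.9 = 1,104,951,000 + 15,293,200,000 + 23,877,000 + 278,003,000 = 16,700,031,000
volume = 63,870,000 + 449,800,000 + 34,110,000 + 13,970,000 = 561,750,000 m³
S = 16,700,031,000 / 561,750,000 = 29.7286 ‰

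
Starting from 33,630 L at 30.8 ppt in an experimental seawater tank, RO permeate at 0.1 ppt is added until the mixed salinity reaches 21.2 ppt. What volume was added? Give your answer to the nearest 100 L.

Salt balance: 33,630×30.8 + V×0.1 = (33,630+V)×21.2
1,035,804 + 0.1V = 712,956 + 21.2V
322,848 = 21.1V
V = 15,300.85 L

15300 L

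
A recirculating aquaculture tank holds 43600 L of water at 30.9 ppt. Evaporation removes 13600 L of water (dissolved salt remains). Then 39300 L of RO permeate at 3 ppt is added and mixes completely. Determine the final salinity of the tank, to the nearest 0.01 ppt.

After evaporation: salt = 43,600×30.9 = 1,347,240; volume = 43,600 − 13,600 = 30,000 L
After mixing: salt = 1,347,240 + 39,300×3 = 1,465,140; volume = 30,000 + 39,300 = 69,300 L
S = 1,465,140 / 69,300 = 21.142 ppt

21.14 ppt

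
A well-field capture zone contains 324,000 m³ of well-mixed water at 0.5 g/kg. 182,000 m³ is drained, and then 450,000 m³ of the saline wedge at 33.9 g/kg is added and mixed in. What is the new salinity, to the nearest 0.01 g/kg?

Remaining after removal: 142,000 m³ at 0.5 g/kg (salt = 71,000)
After addition: salt = 71,000 + 450,000×33.9 = 15,326,000; volume = 592,000 m³
S = 15,326,000 / 592,000 = 25.8885 g/kg

25.89 g/kg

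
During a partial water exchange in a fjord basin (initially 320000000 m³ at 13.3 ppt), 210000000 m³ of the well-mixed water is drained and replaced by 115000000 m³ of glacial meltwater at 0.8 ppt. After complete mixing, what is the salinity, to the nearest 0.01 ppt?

Remaining after removal: 110,000,000 m³ at 13.3 ppt (salt = 1,463,000,000)
After addition: salt = 1,463,000,000 + 115,000,000×0.8 = 1,555,000,000; volume = 225,000,000 m³
S = 1,555,000,000 / 225,000,000 = 6.9111 ppt

6.91 ppt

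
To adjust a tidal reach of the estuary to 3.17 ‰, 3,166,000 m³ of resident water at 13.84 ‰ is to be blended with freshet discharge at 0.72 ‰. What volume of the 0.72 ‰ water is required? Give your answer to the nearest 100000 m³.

13800000 m³

Salt balance: 3,166,000×13.84 + V×0.72 = (3,166,000+V)×3.17
43,817,440 + 0.72V = 10,036,220 + 3.17V
33,781,220 = 2.45V
V = 13,788,253.06 m³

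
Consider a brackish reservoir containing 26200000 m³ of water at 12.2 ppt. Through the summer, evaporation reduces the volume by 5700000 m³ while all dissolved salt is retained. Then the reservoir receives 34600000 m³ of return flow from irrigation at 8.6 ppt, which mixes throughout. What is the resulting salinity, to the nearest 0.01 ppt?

11.20 ppt

After evaporation: salt = 26,200,000×12.2 = 319,640,000; volume = 26,200,000 − 5,700,000 = 20,500,000 m³
After mixing: salt = 319,640,000 + 34,600,000×8.6 = 617,200,000; volume = 20,500,000 + 34,600,000 = 55,100,000 m³
S = 617,200,000 / 55,100,000 = 11.2015 ppt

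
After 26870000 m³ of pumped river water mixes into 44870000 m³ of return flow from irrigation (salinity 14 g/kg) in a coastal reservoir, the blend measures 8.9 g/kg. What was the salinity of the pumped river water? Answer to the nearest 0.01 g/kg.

0.38 g/kg

Salt balance: 44,870,000×14 + 26,870,000×S = 71,740,000×8.9
628,180,000 + 26,870,000·S = 638,486,000
S = (638,486,000 − 628,180,000) / 26,870,000 = 0.3836 g/kg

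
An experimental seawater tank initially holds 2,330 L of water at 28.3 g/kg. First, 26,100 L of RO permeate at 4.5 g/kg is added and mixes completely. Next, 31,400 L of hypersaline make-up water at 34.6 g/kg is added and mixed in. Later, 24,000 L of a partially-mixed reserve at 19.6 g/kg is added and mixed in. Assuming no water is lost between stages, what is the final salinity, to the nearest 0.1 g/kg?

20.8 g/kg

Mass of salt is conserved:
Initial salt = 2,330×28.3 = 65,939
After stage 1: salt = 65,939 + 26,100×4.5 = 183,389; volume = 28,430 L; S = 6.451 g/kg
After stage 2: salt = 183,389 + 31,400×34.6 = 1,269,829; volume = 59,830 L; S = 21.224 g/kg
After stage 3: salt = 1,269,829 + 24,000×19.6 = 1,740,229; volume = 83,830 L
S = 1,740,229 / 83,830 = 20.759 g/kg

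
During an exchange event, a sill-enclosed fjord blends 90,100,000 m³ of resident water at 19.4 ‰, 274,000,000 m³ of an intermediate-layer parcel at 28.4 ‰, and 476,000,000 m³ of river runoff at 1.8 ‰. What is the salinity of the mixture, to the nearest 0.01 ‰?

Mass of salt is conserved:
salt = 90,100,000×19.4 + 274,000,000×28.4 + 476,000,000×1.8 = 1,747,940,000 + 7,781,600,000 + 856,800,000 = 10,386,340,000
volume = 90,100,000 + 274,000,000 + 476,000,000 = 840,100,000 m³
S = 10,386,340,000 / 840,100,000 = 12.3632 ‰

12.36 ‰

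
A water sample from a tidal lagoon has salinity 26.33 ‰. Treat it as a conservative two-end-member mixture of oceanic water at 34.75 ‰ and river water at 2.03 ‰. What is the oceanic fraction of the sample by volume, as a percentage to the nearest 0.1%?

74.3%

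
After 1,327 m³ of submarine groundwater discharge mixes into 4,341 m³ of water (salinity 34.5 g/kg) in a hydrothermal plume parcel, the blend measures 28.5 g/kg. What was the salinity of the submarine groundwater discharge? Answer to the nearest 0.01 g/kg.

8.87 g/kg

Salt balance: 4,341×34.5 + 1,327×S = 5,668×28.5
149,764.5 + 1,327·S = 161,538
S = (161,538 − 149,764.5) / 1,327 = 8.8723 g/kg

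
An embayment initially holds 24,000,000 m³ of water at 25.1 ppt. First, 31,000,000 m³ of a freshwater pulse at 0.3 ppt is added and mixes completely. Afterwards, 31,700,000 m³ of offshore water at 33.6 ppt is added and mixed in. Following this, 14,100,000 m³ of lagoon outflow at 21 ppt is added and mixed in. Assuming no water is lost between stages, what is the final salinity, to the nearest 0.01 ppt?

19.57 ppt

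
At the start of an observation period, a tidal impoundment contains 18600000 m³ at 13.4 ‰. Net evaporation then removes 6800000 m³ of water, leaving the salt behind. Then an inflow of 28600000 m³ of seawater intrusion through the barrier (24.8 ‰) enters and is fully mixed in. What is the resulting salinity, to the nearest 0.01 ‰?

23.73 ‰

After evaporation: salt = 18,600,000×13.4 = 249,240,000; volume = 18,600,000 − 6,800,000 = 11,800,000 m³
After mixing: salt = 249,240,000 + 28,600,000×24.8 = 958,520,000; volume = 11,800,000 + 28,600,000 = 40,400,000 m³
S = 958,520,000 / 40,400,000 = 23.7257 ‰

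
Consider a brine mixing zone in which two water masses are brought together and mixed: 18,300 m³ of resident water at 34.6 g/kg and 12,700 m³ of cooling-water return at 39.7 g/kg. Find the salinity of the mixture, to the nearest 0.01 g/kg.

Conserving salt mass:
salt = 18,300×34.6 + 12,700×39.7 = 633,180 + 504,190 = 1,137,370
volume = 18,300 + 12,700 = 31,000 m³
S = 1,137,370 / 31,000 = 36.6894 g/kg

36.69 g/kg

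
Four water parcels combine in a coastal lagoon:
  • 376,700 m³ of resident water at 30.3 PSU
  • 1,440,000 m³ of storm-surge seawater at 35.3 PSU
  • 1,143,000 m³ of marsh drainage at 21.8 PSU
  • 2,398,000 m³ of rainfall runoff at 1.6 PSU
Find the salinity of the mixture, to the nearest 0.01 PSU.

16.98 PSU

Salt balance:
salt = 376,700×30.3 + 1,440,000×35.3 + 1,143,000×21.8 + 2,398,000×1.6 = 11,414,010 + 50,832,000 + 24,917,400 + 3,836,800 = 91,000,210
volume = 376,700 + 1,440,000 + 1,143,000 + 2,398,000 = 5,357,700 m³
S = 91,000,210 / 5,357,700 = 16.9849 PSU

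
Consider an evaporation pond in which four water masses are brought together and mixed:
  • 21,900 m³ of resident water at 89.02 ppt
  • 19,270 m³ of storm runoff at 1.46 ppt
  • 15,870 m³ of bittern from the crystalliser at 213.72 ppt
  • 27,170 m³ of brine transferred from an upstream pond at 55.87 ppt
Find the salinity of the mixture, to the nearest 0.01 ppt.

Total salt / total volume:
salt = 21,900×89.02 + 19,270×1.46 + 15,870×213.72 + 27,170×55.87 = 1,949,538 + 28,134.2 + 3,391,736.4 + 1,517,987.9 = 6,887,396.5
volume = 21,900 + 19,270 + 15,870 + 27,170 = 84,210 m³
S = 6,887,396.5 / 84,210 = 81.7883 ppt

81.79 ppt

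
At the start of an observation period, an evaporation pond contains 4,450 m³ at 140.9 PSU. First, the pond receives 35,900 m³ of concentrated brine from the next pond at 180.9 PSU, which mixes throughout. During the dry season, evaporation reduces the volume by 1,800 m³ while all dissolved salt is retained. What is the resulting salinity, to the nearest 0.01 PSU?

184.73 PSU

After mixing: salt = 4,450×140.9 + 35,900×180.9 = 7,121,315; volume = 40,350 m³
After evaporation: salt unchanged = 7,121,315; volume = 40,350 − 1,800 = 38,550 m³
S = 7,121,315 / 38,550 = 184.7293 PSU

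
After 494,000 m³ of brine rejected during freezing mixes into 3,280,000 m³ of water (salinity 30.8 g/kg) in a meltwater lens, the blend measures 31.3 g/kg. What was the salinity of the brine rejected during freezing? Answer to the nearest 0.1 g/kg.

34.6 g/kg

Salt balance: 3,280,000×30.8 + 494,000×S = 3,774,000×31.3
101,024,000 + 494,000·S = 118,126,200
S = (118,126,200 − 101,024,000) / 494,000 = 34.6198 g/kg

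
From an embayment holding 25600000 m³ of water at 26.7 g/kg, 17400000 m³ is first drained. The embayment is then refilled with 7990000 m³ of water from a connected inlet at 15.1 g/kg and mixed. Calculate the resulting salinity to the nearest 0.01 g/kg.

20.98 g/kg

Remaining after removal: 8,200,000 m³ at 26.7 g/kg (salt = 218,940,000)
After addition: salt = 218,940,000 + 7,990,000×15.1 = 339,589,000; volume = 16,190,000 m³
S = 339,589,000 / 16,190,000 = 20.9752 g/kg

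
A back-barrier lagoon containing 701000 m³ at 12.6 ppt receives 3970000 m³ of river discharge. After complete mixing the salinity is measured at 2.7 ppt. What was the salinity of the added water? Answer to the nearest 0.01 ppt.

Salt balance: 701,000×12.6 + 3,970,000×S = 4,671,000×2.7
8,832,600 + 3,970,000·S = 12,611,700
S = (12,611,700 − 8,832,600) / 3,970,000 = 0.9519 ppt

0.95 ppt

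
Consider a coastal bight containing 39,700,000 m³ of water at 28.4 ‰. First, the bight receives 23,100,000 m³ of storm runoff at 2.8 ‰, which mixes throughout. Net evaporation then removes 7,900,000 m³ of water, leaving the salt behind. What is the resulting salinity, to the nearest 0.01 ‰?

21.72 ‰

After mixing: salt = 39,700,000×28.4 + 23,100,000×2.8 = 1,192,160,000; volume = 62,800,000 m³
After evaporation: salt unchanged = 1,192,160,000; volume = 62,800,000 − 7,900,000 = 54,900,000 m³
S = 1,192,160,000 / 54,900,000 = 21.7151 ‰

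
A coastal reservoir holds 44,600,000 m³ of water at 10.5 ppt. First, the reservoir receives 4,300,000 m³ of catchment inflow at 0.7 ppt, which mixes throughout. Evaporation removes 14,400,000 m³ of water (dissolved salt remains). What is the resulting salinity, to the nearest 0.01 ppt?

After mixing: salt = 44,600,000×10.5 + 4,300,000×0.7 = 471,310,000; volume = 48,900,000 m³
After evaporation: salt unchanged = 471,310,000; volume = 48,900,000 − 14,400,000 = 34,500,000 m³
S = 471,310,000 / 34,500,000 = 13.6612 ppt

13.66 ppt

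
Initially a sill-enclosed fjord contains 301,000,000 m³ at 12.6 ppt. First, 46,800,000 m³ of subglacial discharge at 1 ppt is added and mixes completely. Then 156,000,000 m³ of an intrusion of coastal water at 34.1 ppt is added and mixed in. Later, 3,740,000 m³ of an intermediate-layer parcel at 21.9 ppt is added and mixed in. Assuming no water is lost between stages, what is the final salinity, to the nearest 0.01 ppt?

18.21 ppt

Weighted by volume,
Initial salt = 301,000,000×12.6 = 3,792,600,000
After stage 1: salt = 3,792,600,000 + 46,800,000×1 = 3,839,400,000; volume = 347,800,000 m³; S = 11.039 ppt
After stage 2: salt = 3,839,400,000 + 156,000,000×34.1 = 9,159,000,000; volume = 503,800,000 m³; S = 18.18 ppt
After stage 3: salt = 9,159,000,000 + 3,740,000×21.9 = 9,240,906,000; volume = 507,540,000 m³
S = 9,240,906,000 / 507,540,000 = 18.2072 ppt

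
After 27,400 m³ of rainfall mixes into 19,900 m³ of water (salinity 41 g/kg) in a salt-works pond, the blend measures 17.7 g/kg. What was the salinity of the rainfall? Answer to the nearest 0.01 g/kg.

0.78 g/kg

Salt balance: 19,900×41 + 27,400×S = 47,300×17.7
815,900 + 27,400·S = 837,210
S = (837,210 − 815,900) / 27,400 = 0.7777 g/kg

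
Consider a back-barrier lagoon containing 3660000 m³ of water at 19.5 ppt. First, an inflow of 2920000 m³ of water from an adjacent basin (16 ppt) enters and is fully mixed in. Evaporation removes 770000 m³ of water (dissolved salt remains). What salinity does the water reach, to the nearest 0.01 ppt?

After mixing: salt = 3,660,000×19.5 + 2,920,000×16 = 118,090,000; volume = 6,580,000 m³
After evaporation: salt unchanged = 118,090,000; volume = 6,580,000 − 770,000 = 5,810,000 m³
S = 118,090,000 / 5,810,000 = 20.3253 ppt

20.33 ppt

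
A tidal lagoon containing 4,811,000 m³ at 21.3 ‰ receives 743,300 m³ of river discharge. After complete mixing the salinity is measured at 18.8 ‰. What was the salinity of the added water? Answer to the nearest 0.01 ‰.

2.62 ‰

Salt balance: 4,811,000×21.3 + 743,300×S = 5,554,300×18.8
102,474,300 + 743,300·S = 104,420,840
S = (104,420,840 − 102,474,300) / 743,300 = 2.6188 ‰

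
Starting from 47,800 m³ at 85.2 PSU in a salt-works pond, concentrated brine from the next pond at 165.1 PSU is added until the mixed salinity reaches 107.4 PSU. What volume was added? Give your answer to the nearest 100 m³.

18400 m³

Salt balance: 47,800×85.2 + V×165.1 = (47,800+V)×107.4
4,072,560 + 165.1V = 5,133,720 + 107.4V
1,061,160 = 57.7V
V = 18,390.99 m³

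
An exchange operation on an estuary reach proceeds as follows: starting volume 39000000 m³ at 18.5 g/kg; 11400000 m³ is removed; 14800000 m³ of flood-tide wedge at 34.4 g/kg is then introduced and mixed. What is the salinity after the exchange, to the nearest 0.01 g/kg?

Remaining after removal: 27,600,000 m³ at 18.5 g/kg (salt = 510,600,000)
After addition: salt = 510,600,000 + 14,800,000×34.4 = 1,019,720,000; volume = 42,400,000 m³
S = 1,019,720,000 / 42,400,000 = 24.05 g/kg

24.05 g/kg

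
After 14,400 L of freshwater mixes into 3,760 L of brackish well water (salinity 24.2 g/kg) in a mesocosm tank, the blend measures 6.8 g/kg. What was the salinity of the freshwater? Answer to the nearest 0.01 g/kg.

Salt balance: 3,760×24.2 + 14,400×S = 18,160×6.8
90,992 + 14,400·S = 123,488
S = (123,488 − 90,992) / 14,400 = 2.2567 g/kg

2.26 g/kg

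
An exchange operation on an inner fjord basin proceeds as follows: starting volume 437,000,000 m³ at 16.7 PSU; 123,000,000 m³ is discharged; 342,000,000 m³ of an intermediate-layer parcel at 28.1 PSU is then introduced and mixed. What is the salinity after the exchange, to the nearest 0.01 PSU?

Remaining after removal: 314,000,000 m³ at 16.7 PSU (salt = 5,243,800,000)
After addition: salt = 5,243,800,000 + 342,000,000×28.1 = 14,854,000,000; volume = 656,000,000 m³
S = 14,854,000,000 / 656,000,000 = 22.6433 PSU

22.64 PSU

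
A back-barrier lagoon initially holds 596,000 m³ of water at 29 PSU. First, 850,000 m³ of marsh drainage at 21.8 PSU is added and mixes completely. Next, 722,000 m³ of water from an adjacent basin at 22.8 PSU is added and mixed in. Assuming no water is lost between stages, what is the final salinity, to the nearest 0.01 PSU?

Conserving salt mass:
Initial salt = 596,000×29 = 17,284,000
After stage 1: salt = 17,284,000 + 850,000×21.8 = 35,814,000; volume = 1,446,000 m³; S = 24.768 PSU
After stage 2: salt = 35,814,000 + 722,000×22.8 = 52,275,600; volume = 2,168,000 m³
S = 52,275,600 / 2,168,000 = 24.1124 PSU

24.11 PSU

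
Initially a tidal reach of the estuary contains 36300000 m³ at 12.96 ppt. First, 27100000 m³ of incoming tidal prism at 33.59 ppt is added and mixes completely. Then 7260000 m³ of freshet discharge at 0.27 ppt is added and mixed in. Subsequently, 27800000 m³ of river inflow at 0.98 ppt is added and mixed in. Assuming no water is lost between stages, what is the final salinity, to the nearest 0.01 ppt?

14.32 ppt

Total salt / total volume:
Initial salt = 36,300,000×12.96 = 470,448,000
After stage 1: salt = 470,448,000 + 27,100,000×33.59 = 1,380,737,000; volume = 63,400,000 m³; S = 21.778 ppt
After stage 2: salt = 1,380,737,000 + 7,260,000×0.27 = 1,382,697,200; volume = 70,660,000 m³; S = 19.568 ppt
After stage 3: salt = 1,382,697,200 + 27,800,000×0.98 = 1,409,941,200; volume = 98,460,000 m³
S = 1,409,941,200 / 98,460,000 = 14.3199 ppt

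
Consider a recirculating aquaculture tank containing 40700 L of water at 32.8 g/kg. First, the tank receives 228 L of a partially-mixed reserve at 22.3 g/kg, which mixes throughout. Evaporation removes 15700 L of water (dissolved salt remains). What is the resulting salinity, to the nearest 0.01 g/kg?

53.12 g/kg

After mixing: salt = 40,700×32.8 + 228×22.3 = 1,340,044.4; volume = 40,928 L
After evaporation: salt unchanged = 1,340,044.4; volume = 40,928 − 15,700 = 25,228 L
S = 1,340,044.4 / 25,228 = 53.1173 g/kg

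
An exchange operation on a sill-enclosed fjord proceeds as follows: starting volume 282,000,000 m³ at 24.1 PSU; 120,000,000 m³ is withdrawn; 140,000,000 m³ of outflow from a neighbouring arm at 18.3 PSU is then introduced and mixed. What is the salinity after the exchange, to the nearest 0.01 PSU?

21.41 PSU

Remaining after removal: 162,000,000 m³ at 24.1 PSU (salt = 3,904,200,000)
After addition: salt = 3,904,200,000 + 140,000,000×18.3 = 6,466,200,000; volume = 302,000,000 m³
S = 6,466,200,000 / 302,000,000 = 21.4113 PSU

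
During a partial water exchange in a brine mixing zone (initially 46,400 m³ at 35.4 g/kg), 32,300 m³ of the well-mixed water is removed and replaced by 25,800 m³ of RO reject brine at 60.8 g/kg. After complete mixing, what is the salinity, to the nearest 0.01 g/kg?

51.82 g/kg

Remaining after removal: 14,100 m³ at 35.4 g/kg (salt = 499,140)
After addition: salt = 499,140 + 25,800×60.8 = 2,067,780; volume = 39,900 m³
S = 2,067,780 / 39,900 = 51.8241 g/kg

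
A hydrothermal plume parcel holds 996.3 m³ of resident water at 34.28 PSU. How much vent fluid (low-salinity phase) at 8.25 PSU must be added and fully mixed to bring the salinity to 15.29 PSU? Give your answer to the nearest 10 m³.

2690 m³

Salt balance: 996.3×34.28 + V×8.25 = (996.3+V)×15.29
34,153.164 + 8.25V = 15,233.427 + 15.29V
18,919.737 = 7.04V
V = 2,687.46 m³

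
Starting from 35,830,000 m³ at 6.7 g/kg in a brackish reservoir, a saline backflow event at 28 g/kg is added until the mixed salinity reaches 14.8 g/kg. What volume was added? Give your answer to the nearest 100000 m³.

22000000 m³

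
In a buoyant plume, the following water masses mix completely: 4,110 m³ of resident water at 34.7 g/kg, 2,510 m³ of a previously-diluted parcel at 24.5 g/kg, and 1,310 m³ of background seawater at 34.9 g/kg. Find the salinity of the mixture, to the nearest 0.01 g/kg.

31.50 g/kg

Total salt / total volume:
salt = 4,110×34.7 + 2,510×24.5 + 1,310×34.9 = 142,617 + 61,495 + 45,719 = 249,831
volume = 4,110 + 2,510 + 1,310 = 7,930 m³
S = 249,831 / 7,930 = 31.5045 g/kg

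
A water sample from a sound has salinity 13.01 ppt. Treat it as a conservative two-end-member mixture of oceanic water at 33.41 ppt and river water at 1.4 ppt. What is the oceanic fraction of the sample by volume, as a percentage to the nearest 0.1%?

36.3%

Let g be the oceanic fraction. Salt balance per unit volume:
g×33.41 + (1−g)×1.4 = 13.01
g = (13.01 − 1.4) / (33.41 − 1.4) = 11.61/32.01 = 0.3627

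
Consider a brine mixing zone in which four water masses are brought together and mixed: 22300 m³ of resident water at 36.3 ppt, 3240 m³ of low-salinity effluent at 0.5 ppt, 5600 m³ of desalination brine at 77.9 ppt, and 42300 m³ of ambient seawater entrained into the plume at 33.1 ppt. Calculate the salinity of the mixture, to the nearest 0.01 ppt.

36.05 ppt

Total salt / total volume:
salt = 22,300×36.3 + 3,240×0.5 + 5,600×77.9 + 42,300×33.1 = 809,490 + 1,620 + 436,240 + 1,400,130 = 2,647,480
volume = 22,300 + 3,240 + 5,600 + 42,300 = 73,440 m³
S = 2,647,480 / 73,440 = 36.0496 ppt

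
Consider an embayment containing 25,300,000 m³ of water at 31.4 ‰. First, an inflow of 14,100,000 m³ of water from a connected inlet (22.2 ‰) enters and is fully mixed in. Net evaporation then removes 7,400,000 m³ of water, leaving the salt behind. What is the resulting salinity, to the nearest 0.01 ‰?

After mixing: salt = 25,300,000×31.4 + 14,100,000×22.2 = 1,107,440,000; volume = 39,400,000 m³
After evaporation: salt unchanged = 1,107,440,000; volume = 39,400,000 − 7,400,000 = 32,000,000 m³
S = 1,107,440,000 / 32,000,000 = 34.6075 ‰

34.61 ‰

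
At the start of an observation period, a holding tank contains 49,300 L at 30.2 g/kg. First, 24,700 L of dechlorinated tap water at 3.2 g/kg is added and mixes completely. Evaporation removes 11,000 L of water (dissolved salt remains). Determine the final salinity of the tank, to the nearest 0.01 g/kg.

After mixing: salt = 49,300×30.2 + 24,700×3.2 = 1,567,900; volume = 74,000 L
After evaporation: salt unchanged = 1,567,900; volume = 74,000 − 11,000 = 63,000 L
S = 1,567,900 / 63,000 = 24.8873 g/kg

24.89 g/kg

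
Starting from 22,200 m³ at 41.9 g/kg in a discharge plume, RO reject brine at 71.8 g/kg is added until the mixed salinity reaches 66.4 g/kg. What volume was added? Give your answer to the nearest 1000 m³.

Salt balance: 22,200×41.9 + V×71.8 = (22,200+V)×66.4
930,180 + 71.8V = 1,474,080 + 66.4V
543,900 = 5.4V
V = 100,722.22 m³

101000 m³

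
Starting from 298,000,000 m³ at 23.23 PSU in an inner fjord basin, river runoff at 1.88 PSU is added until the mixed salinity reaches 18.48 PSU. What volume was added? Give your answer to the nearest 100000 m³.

85300000 m³

Salt balance: 298,000,000×23.23 + V×1.88 = (298,000,000+V)×18.48
6,922,540,000 + 1.88V = 5,507,040,000 + 18.48V
1,415,500,000 = 16.6V
V = 85,271,084.34 m³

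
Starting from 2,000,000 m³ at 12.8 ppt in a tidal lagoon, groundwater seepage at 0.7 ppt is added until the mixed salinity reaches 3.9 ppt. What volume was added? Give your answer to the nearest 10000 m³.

Salt balance: 2,000,000×12.8 + V×0.7 = (2,000,000+V)×3.9
25,600,000 + 0.7V = 7,800,000 + 3.9V
17,800,000 = 3.2V
V = 5,562,500 m³

5560000 m³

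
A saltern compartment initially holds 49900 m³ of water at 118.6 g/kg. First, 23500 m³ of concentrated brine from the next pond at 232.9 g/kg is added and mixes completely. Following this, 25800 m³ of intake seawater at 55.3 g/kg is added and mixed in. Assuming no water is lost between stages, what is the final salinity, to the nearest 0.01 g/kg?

129.21 g/kg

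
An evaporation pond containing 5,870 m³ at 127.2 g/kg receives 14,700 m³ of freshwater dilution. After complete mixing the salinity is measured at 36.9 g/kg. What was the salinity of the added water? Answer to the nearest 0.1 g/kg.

Salt balance: 5,870×127.2 + 14,700×S = 20,570×36.9
746,664 + 14,700·S = 759,033
S = (759,033 − 746,664) / 14,700 = 0.8414 g/kg

0.8 g/kg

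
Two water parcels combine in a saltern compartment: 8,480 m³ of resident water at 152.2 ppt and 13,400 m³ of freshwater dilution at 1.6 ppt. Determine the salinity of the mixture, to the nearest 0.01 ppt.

Total salt / total volume:
salt = 8,480×152.2 + 13,400×1.6 = 1,290,656 + 21,440 = 1,312,096
volume = 8,480 + 13,400 = 21,880 m³
S = 1,312,096 / 21,880 = 59.9678 ppt

59.97 ppt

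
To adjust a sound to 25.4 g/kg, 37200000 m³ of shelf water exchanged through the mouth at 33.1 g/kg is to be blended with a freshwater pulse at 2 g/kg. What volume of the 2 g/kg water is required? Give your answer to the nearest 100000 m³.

Salt balance: 37,200,000×33.1 + V×2 = (37,200,000+V)×25.4
1,231,320,000 + 2V = 944,880,000 + 25.4V
286,440,000 = 23.4V
V = 12,241,025.64 m³

12200000 m³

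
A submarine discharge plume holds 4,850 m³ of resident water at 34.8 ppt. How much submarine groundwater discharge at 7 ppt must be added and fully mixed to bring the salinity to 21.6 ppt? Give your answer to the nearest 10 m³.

4380 m³

Salt balance: 4,850×34.8 + V×7 = (4,850+V)×21.6
168,780 + 7V = 104,760 + 21.6V
64,020 = 14.6V
V = 4,384.93 m³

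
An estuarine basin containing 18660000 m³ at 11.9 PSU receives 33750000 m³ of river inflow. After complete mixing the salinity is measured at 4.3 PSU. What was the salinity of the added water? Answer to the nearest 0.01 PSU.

Salt balance: 18,660,000×11.9 + 33,750,000×S = 52,410,000×4.3
222,054,000 + 33,750,000·S = 225,363,000
S = (225,363,000 − 222,054,000) / 33,750,000 = 0.098 PSU

0.10 PSU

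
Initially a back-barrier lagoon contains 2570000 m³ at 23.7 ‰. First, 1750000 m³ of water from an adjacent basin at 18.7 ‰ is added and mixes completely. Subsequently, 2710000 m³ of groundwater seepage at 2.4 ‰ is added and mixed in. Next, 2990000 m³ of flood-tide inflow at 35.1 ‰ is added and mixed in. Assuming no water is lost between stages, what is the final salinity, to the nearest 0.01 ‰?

Mass of salt is conserved:
Initial salt = 2,570,000×23.7 = 60,909,000
After stage 1: salt = 60,909,000 + 1,750,000×18.7 = 93,634,000; volume = 4,320,000 m³; S = 21.675 ‰
After stage 2: salt = 93,634,000 + 2,710,000×2.4 = 100,138,000; volume = 7,030,000 m³; S = 14.244 ‰
After stage 3: salt = 100,138,000 + 2,990,000×35.1 = 205,087,000; volume = 10,020,000 m³
S = 205,087,000 / 10,020,000 = 20.4678 ‰

20.47 ‰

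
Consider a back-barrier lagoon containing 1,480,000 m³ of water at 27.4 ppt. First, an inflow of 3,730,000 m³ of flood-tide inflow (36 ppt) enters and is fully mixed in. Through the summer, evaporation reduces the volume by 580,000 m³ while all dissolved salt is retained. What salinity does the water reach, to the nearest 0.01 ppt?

After mixing: salt = 1,480,000×27.4 + 3,730,000×36 = 174,832,000; volume = 5,210,000 m³
After evaporation: salt unchanged = 174,832,000; volume = 5,210,000 − 580,000 = 4,630,000 m³
S = 174,832,000 / 4,630,000 = 37.7607 ppt

37.76 ppt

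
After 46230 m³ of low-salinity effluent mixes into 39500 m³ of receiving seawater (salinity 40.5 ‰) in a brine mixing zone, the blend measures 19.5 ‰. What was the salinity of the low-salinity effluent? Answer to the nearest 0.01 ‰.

1.56 ‰

Salt balance: 39,500×40.5 + 46,230×S = 85,730×19.5
1,599,750 + 46,230·S = 1,671,735
S = (1,671,735 − 1,599,750) / 46,230 = 1.5571 ‰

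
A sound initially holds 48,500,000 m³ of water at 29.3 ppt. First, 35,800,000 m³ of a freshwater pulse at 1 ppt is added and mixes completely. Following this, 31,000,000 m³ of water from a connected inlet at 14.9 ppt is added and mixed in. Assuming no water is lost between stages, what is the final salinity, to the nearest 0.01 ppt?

16.64 ppt

Salt balance:
Initial salt = 48,500,000×29.3 = 1,421,050,000
After stage 1: salt = 1,421,050,000 + 35,800,000×1 = 1,456,850,000; volume = 84,300,000 m³; S = 17.282 ppt
After stage 2: salt = 1,456,850,000 + 31,000,000×14.9 = 1,918,750,000; volume = 115,300,000 m³
S = 1,918,750,000 / 115,300,000 = 16.6414 ppt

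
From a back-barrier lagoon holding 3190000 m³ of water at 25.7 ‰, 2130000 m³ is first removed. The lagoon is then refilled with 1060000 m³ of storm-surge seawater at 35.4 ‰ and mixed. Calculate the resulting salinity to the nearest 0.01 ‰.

30.55 ‰

Remaining after removal: 1,060,000 m³ at 25.7 ‰ (salt = 27,242,000)
After addition: salt = 27,242,000 + 1,060,000×35.4 = 64,766,000; volume = 2,120,000 m³
S = 64,766,000 / 2,120,000 = 30.55 ‰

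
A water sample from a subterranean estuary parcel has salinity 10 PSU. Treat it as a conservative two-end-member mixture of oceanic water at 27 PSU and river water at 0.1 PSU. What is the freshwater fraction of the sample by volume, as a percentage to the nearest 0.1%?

63.2%

Let f be the freshwater fraction. Salt balance per unit volume:
f×0.1 + (1−f)×27 = 10
f = (27 − 10) / (27 − 0.1) = 17/26.9 = 0.632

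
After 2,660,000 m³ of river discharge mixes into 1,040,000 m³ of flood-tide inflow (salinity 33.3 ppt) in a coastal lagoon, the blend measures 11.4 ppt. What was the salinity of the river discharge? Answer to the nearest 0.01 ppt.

2.84 ppt

Salt balance: 1,040,000×33.3 + 2,660,000×S = 3,700,000×11.4
34,632,000 + 2,660,000·S = 42,180,000
S = (42,180,000 − 34,632,000) / 2,660,000 = 2.8376 ppt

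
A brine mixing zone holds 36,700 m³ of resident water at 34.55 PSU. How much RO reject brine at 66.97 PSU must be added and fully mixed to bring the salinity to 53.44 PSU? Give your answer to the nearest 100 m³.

Salt balance: 36,700×34.55 + V×66.97 = (36,700+V)×53.44
1,267,985 + 66.97V = 1,961,248 + 53.44V
693,263 = 13.53V
V = 51,238.95 m³

51200 m³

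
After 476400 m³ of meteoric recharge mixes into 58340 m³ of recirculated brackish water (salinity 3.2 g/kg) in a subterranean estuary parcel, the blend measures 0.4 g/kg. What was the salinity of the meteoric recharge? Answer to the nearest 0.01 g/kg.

Salt balance: 58,340×3.2 + 476,400×S = 534,740×0.4
186,688 + 476,400·S = 213,896
S = (213,896 − 186,688) / 476,400 = 0.0571 g/kg

0.06 g/kg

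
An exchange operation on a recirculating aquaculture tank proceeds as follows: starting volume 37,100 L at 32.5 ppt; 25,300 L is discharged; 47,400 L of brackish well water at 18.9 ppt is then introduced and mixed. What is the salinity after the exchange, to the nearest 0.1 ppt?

Remaining after removal: 11,800 L at 32.5 ppt (salt = 383,500)
After addition: salt = 383,500 + 47,400×18.9 = 1,279,360; volume = 59,200 L
S = 1,279,360 / 59,200 = 21.6108 ppt

21.6 ppt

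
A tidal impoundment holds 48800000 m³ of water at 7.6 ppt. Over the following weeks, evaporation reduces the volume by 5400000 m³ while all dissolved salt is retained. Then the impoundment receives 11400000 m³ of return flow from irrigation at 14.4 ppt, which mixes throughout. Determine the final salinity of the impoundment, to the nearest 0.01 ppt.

9.76 ppt

After evaporation: salt = 48,800,000×7.6 = 370,880,000; volume = 48,800,000 − 5,400,000 = 43,400,000 m³
After mixing: salt = 370,880,000 + 11,400,000×14.4 = 535,040,000; volume = 43,400,000 + 11,400,000 = 54,800,000 m³
S = 535,040,000 / 54,800,000 = 9.7635 ppt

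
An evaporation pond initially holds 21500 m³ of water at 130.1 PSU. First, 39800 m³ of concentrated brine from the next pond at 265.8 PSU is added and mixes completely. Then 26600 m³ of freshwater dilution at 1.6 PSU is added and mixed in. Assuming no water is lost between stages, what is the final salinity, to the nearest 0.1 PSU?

By conservation of dissolved salt,
Initial salt = 21,500×130.1 = 2,797,150
After stage 1: salt = 2,797,150 + 39,800×265.8 = 13,375,990; volume = 61,300 m³; S = 218.205 PSU
After stage 2: salt = 13,375,990 + 26,600×1.6 = 13,418,550; volume = 87,900 m³
S = 13,418,550 / 87,900 = 152.657 PSU

152.7 PSU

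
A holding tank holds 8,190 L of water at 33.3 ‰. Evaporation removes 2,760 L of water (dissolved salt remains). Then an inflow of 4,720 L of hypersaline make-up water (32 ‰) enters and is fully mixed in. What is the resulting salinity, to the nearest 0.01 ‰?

41.75 ‰

After evaporation: salt = 8,190×33.3 = 272,727; volume = 8,190 − 2,760 = 5,430 L
After mixing: salt = 272,727 + 4,720×32 = 423,767; volume = 5,430 + 4,720 = 10,150 L
S = 423,767 / 10,150 = 41.7504 ‰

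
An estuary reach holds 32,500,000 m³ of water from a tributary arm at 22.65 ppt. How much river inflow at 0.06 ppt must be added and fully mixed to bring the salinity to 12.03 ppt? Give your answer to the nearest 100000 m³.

Salt balance: 32,500,000×22.65 + V×0.06 = (32,500,000+V)×12.03
736,125,000 + 0.06V = 390,975,000 + 12.03V
345,150,000 = 11.97V
V = 28,834,586.47 m³

28800000 m³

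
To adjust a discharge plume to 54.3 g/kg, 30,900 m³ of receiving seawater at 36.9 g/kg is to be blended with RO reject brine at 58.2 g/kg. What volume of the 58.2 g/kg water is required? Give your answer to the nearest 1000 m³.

Salt balance: 30,900×36.9 + V×58.2 = (30,900+V)×54.3
1,140,210 + 58.2V = 1,677,870 + 54.3V
537,660 = 3.9V
V = 137,861.54 m³

138000 m³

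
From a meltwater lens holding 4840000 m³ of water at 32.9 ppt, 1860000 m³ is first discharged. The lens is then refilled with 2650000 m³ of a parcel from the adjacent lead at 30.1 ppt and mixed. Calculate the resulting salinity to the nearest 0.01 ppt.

31.58 ppt

Remaining after removal: 2,980,000 m³ at 32.9 ppt (salt = 98,042,000)
After addition: salt = 98,042,000 + 2,650,000×30.1 = 177,807,000; volume = 5,630,000 m³
S = 177,807,000 / 5,630,000 = 31.5821 ppt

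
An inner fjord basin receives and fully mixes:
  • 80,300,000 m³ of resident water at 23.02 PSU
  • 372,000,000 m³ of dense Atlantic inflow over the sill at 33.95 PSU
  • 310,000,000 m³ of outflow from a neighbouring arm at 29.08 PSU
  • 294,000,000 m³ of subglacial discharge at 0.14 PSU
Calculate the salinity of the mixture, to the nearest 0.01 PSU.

22.28 PSU

Salt balance:
salt = 80,300,000×23.02 + 372,000,000×33.95 + 310,000,000×29.08 + 294,000,000×0.14 = 1,848,506,000 + 12,629,400,000 + 9,014,800,000 + 41,160,000 = 23,533,866,000
volume = 80,300,000 + 372,000,000 + 310,000,000 + 294,000,000 = 1,056,300,000 m³
S = 23,533,866,000 / 1,056,300,000 = 22.2795 PSU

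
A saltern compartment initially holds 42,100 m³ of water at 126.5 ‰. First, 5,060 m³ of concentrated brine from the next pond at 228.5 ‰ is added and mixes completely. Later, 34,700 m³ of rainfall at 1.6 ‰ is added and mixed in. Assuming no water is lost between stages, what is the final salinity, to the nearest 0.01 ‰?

79.86 ‰

Total salt / total volume:
Initial salt = 42,100×126.5 = 5,325,650
After stage 1: salt = 5,325,650 + 5,060×228.5 = 6,481,860; volume = 47,160 m³; S = 137.444 ‰
After stage 2: salt = 6,481,860 + 34,700×1.6 = 6,537,380; volume = 81,860 m³
S = 6,537,380 / 81,860 = 79.8605 ‰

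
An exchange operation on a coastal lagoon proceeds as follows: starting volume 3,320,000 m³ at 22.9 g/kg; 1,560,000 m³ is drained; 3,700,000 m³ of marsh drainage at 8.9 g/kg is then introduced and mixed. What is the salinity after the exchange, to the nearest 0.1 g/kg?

Remaining after removal: 1,760,000 m³ at 22.9 g/kg (salt = 40,304,000)
After addition: salt = 40,304,000 + 3,700,000×8.9 = 73,234,000; volume = 5,460,000 m³
S = 73,234,000 / 5,460,000 = 13.4128 g/kg

13.4 g/kg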